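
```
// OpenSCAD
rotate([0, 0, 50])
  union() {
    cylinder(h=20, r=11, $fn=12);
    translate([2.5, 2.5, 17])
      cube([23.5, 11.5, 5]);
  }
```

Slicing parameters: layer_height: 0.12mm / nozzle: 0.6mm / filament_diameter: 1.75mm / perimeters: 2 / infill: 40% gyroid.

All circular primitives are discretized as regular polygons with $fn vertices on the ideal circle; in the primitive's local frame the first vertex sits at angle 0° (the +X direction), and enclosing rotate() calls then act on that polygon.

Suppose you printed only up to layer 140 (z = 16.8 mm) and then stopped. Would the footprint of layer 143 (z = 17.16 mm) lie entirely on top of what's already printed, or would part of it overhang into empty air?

part overhangs

Compare the two slices. At z = 16.8: the cylinder: section is a regular 12-gon, circumradius r=11 (area = (12/2)·11.000²·sin(360°/12) = 363.00 mm²); the cube at (2.5, 2.5) is not intersected at this z (z outside [17, 22]); Taking the union: only the r=11 cylinder is present, so the union is just that shape — area = 363.00 mm²; (whole slice rotated 50° about Z — lengths, areas and connectivity unchanged). At z = 17.16: the cylinder: section is a regular 12-gon, circumradius r=11 (area = (12/2)·11.000²·sin(360°/12) = 363.00 mm²); the cube at (2.5, 2.5) is present — its section is the full 23.5×11.5 rectangle (area 270.25 mm²); Taking the union: the regions partially overlap — summed areas 633.25 mm² minus the doubly-counted overlap 43.67 mm² gives 589.58 mm² — area = 589.58 mm²; (rotated 50° about Z; rotation is an isometry so areas/perimeters/island counts are preserved). Checking containment: at z = 17.16 the cross-section extends beyond the z = 16.8 cross-section by about 226.58 mm².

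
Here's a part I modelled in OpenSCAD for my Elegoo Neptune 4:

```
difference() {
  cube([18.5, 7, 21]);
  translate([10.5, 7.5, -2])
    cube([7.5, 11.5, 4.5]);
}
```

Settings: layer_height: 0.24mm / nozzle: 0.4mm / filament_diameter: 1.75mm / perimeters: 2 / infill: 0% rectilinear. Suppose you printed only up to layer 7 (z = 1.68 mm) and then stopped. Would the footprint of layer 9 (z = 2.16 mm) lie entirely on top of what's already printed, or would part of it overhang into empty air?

Compare the two slices. At z = 1.68: the 18.5×7 cube contributes its full rectangle (area 129.50 mm²); the cube at (10.5, 7.5) is present — its section is the full 7.5×11.5 rectangle (area 86.25 mm²); Taking the first minus the rest: starting from the 18.5×7 cube (129.50 mm²), the 7.5×11.5 cube at (10.5, 7.5) misses the remaining region (no effect) — area = 129.50 mm². At z = 2.16: the 18.5×7 cube contributes its full rectangle (area 129.50 mm²); the cube at (10.5, 7.5) is present — its section is the full 7.5×11.5 rectangle (area 86.25 mm²); Taking the first minus the rest: starting from the 18.5×7 cube (129.50 mm²), the 7.5×11.5 cube at (10.5, 7.5) misses the remaining region (no effect) — area = 129.50 mm². Checking containment: the cross-section at z = 2.16 is a subset of the cross-section at z = 1.68.

entirely on top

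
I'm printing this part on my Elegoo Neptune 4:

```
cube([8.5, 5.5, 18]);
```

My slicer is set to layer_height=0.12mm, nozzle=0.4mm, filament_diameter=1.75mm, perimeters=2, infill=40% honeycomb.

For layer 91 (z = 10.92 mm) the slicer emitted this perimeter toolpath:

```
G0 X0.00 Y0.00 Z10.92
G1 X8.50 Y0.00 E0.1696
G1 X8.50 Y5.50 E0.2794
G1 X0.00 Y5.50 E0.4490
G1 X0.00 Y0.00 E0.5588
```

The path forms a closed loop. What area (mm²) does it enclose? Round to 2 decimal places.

46.75 mm²

Apply the shoelace formula to the sequence of (X, Y) vertices; enclosed area = 46.75 mm².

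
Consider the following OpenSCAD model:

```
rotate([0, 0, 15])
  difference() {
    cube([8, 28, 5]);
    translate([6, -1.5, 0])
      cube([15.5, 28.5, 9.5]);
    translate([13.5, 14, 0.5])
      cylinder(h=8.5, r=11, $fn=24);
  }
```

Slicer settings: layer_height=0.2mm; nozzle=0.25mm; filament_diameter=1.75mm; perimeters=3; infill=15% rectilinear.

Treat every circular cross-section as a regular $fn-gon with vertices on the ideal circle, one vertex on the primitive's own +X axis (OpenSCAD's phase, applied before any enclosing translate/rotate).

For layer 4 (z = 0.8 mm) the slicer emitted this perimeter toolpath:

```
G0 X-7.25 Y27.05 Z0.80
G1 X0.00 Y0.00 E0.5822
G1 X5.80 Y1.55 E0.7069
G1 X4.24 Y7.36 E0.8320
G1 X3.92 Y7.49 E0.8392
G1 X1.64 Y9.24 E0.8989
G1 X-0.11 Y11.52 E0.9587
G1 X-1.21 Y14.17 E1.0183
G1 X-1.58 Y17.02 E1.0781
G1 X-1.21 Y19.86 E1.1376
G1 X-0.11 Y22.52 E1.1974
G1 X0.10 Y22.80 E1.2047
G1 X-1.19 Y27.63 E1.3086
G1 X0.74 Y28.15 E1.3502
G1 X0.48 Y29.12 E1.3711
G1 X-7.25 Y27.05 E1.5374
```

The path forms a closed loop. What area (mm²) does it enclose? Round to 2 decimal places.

132.26 mm²

Apply the shoelace formula to the sequence of (X, Y) vertices; enclosed area = 132.26 mm².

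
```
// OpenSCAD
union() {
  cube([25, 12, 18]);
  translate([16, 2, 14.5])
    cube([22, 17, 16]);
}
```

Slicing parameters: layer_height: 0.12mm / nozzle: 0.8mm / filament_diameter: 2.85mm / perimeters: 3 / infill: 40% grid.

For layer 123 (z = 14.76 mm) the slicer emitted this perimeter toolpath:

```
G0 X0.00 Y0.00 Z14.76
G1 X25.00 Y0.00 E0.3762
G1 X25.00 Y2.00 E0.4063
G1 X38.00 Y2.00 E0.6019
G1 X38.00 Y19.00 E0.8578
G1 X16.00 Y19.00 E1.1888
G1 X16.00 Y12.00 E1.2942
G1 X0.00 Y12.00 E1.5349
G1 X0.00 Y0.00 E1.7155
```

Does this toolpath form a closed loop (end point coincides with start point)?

Start point (G0): (0.00, 0.00). End point (last G1): the path returns to the start — closed.

yes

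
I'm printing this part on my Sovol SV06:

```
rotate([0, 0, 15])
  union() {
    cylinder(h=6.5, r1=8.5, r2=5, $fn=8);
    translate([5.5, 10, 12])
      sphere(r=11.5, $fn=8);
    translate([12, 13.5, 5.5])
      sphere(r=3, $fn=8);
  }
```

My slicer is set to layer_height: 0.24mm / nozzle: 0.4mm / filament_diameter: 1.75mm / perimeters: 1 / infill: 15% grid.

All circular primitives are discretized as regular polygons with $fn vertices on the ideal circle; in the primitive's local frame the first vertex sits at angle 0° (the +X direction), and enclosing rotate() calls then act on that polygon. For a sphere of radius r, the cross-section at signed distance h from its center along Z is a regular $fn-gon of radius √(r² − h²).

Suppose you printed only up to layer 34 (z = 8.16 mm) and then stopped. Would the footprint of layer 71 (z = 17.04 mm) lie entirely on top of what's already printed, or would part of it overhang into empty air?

entirely on top

Compare the two slices. At z = 8.16: the cone is absent (z outside [0, 6.5]); the sphere at (5.5, 10): section is a regular 8-gon, circumradius = √(r²−h²) = √(11.5²−3.84²) = 10.840 (area = (8/2)·10.840²·sin(360°/8) = 332.35 mm²); the sphere at (12, 13.5): section is a regular 8-gon, circumradius = √(r²−h²) = √(3²−2.66²) = 1.387 (area = (8/2)·1.387²·sin(360°/8) = 5.44 mm²); Combining (union): the r=3 sphere at (12, 13.5) lies entirely inside the r=11.5 sphere at (5.5, 10), so the union is just the r=11.5 sphere at (5.5, 10) — area = 332.35 mm²; (whole slice rotated 15° about Z — lengths, areas and connectivity unchanged). At z = 17.04: the cone is absent (z outside [0, 6.5]); the r=11.5 sphere at (5.5, 10) slices to a regular 8-gon of circumradius 10.337 (√(r²−h²) with h=5.04 from center) (area = (8/2)·10.337²·sin(360°/8) = 302.21 mm²); the sphere at (12, 13.5) does not reach this height (|z−center|=11.540 > r=3); Merging all regions: only the r=11.5 sphere at (5.5, 10) is present, so the union is just that shape — area = 302.21 mm²; (rotated 15° about Z; rotation is an isometry so areas/perimeters/island counts are preserved). Checking containment: the cross-section at z = 17.04 is a subset of the cross-section at z = 8.16.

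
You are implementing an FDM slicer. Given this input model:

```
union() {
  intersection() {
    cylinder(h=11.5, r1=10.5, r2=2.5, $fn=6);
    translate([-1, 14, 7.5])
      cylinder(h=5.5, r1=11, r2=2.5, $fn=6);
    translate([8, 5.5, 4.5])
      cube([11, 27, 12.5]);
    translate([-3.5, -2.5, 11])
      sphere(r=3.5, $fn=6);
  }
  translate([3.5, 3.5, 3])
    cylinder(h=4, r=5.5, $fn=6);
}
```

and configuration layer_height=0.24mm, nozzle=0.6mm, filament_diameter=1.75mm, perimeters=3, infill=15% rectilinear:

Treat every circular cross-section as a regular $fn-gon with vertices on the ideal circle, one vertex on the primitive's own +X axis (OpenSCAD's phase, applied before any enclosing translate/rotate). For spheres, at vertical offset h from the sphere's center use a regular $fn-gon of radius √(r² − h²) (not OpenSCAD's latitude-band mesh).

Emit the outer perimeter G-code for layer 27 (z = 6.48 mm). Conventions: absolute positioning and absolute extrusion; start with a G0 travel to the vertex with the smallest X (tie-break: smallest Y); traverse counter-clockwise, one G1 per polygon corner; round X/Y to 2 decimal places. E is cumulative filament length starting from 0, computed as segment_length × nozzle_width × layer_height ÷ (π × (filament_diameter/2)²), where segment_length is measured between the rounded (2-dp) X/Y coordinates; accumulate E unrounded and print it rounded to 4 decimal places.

G0 X-2.00 Y3.50 Z6.48
G1 X0.75 Y-1.26 E0.3291
G1 X6.25 Y-1.26 E0.6584
G1 X9.00 Y3.50 E0.9875
G1 X6.25 Y8.26 E1.3166
G1 X0.75 Y8.26 E1.6459
G1 X-2.00 Y3.50 E1.9750

At z = 6.48 mm: the cone contributes a regular 6-gon of circumradius 5.992 (interpolated between r1=10.5 and r2=2.5 at t=0.563); the cone at (-1, 14) is not intersected at this z (z outside [7.5, 13]); the cube at (8, 5.5) is present — its section is the full 11×27 rectangle; the sphere at (-3.5, -2.5) is absent (|z−center|=4.520 > r=3.5); Taking the intersection: at least one operand is absent at this height, so nothing remains; the r=5.5 cylinder at (3.5, 3.5) contributes a regular 6-gon of circumradius 5.5; Taking the union: only the r=5.5 cylinder at (3.5, 3.5) is present, so the union is just that shape — 1 connected region. The outline is a single polygon with 6 vertices. Extrusion per mm of travel: 0.6 × 0.24 / (π × 0.875²) = 0.059868. Accumulating E over each segment gives final E = 1.9750.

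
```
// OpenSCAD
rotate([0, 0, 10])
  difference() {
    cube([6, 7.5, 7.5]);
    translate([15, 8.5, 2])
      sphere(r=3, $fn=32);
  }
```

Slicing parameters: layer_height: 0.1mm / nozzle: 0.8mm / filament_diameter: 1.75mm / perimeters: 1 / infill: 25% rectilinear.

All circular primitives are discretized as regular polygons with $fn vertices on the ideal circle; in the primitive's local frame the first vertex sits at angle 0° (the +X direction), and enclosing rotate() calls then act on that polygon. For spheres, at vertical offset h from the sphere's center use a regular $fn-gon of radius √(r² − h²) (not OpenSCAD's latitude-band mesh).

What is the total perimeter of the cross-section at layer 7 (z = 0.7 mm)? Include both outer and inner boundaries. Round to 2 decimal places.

At z = 0.7 mm: the cube is present — its section is the full 6×7.5 rectangle (perimeter 27.00 mm); the r=3 sphere at (15, 8.5) slices to a regular 32-gon of circumradius 2.704 (√(r²−h²) with h=1.3 from center) (perimeter = 2·32·2.704·sin(180°/32) = 16.96 mm); Subtracting the remaining from the first: starting from the 6×7.5 cube, the r=3 sphere at (15, 8.5) misses the remaining region (no effect) — boundary = 27.00 mm; (rotated 10° about Z; rotation is an isometry so areas/perimeters/island counts are preserved). Overall, the cross-section is a single solid region. Total boundary length (outer) = 27.00 mm.

27.00 mm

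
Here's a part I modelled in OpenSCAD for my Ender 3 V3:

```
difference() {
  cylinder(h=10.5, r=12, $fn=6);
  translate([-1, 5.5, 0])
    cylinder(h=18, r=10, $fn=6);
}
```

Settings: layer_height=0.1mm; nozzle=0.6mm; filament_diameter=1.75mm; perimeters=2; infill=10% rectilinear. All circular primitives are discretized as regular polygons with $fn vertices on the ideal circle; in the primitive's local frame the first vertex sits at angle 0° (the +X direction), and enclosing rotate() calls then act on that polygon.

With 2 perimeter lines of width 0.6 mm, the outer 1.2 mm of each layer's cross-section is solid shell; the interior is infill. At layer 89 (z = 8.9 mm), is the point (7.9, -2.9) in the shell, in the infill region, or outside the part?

At z = 8.9 mm: the r=12 cylinder contributes a regular 6-gon of circumradius 12; the cylinder at (-1, 5.5): section is a regular 6-gon, circumradius r=10; After the difference (first − rest): starting from the r=12 cylinder, the r=10 cylinder at (-1, 5.5) partially overlaps it — only the 200.37 mm² overlap (of its 259.81 mm²) is removed, clipping the outline — 1 connected region. Overall, the cross-section is a single solid region. The nearest boundary edge runs (12.00, 0.00)→(6.00, -10.39); distance from the point to it = 2.10 mm. The point is inside the cross-section and 2.10 mm from the nearest boundary — more than the 1.2 mm shell width (2 × 0.6), so it's in the infill interior.

infill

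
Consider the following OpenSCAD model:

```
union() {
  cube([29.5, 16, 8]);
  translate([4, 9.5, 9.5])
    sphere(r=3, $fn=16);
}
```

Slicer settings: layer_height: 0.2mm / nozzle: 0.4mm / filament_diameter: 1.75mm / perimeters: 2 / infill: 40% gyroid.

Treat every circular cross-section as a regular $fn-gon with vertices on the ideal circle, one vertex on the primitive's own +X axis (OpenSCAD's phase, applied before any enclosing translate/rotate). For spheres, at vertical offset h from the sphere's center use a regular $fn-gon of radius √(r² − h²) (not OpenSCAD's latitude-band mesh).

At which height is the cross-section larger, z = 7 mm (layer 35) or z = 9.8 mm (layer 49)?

Layer 35 (z = 7): the 29.5×16 cube contributes its full rectangle (area 472.00 mm²); the r=3 sphere at (4, 9.5) contributes a regular 16-gon of circumradius √(3²−2.5²) = 1.658 (area = (16/2)·1.658²·sin(360°/16) = 8.42 mm²); Taking the union: the r=3 sphere at (4, 9.5) lies entirely inside the 29.5×16 cube, so the union is just the 29.5×16 cube — area = 472.00 mm². So its area = 472.00 mm². Layer 49 (z = 9.8): the cube does not reach this height (z outside [0, 8]); the r=3 sphere at (4, 9.5) contributes a regular 16-gon of circumradius √(3²−0.3²) = 2.985 (area = (16/2)·2.985²·sin(360°/16) = 27.28 mm²); Merging all regions: only the r=3 sphere at (4, 9.5) is present, so the union is just that shape — area = 27.28 mm². So its area = 27.28 mm². Layer 35 is larger (472.00 vs 27.28 mm²).

layer 35 (z = 7 mm)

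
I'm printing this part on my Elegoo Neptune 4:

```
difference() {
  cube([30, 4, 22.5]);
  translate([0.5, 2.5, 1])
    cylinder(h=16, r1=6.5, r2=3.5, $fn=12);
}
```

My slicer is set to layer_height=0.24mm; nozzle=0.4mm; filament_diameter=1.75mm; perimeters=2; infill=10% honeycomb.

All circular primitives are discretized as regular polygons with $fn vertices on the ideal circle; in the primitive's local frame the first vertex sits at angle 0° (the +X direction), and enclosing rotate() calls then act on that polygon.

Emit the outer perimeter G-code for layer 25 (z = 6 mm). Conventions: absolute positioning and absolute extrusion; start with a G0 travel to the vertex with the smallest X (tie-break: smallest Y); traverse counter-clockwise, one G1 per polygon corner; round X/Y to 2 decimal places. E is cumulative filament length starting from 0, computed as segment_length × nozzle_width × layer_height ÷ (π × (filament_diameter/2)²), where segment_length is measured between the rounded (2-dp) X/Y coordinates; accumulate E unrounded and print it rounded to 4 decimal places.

G0 X5.39 Y0.00 Z6.00
G1 X30.00 Y0.00 E0.9822
G1 X30.00 Y4.00 E1.1419
G1 X5.66 Y4.00 E2.1133
G1 X6.06 Y2.50 E2.1753
G1 X5.39 Y0.00 E2.2786

At z = 6 mm: the cube (footprint 30×4) is included at this height; the cone at (0.5, 2.5): at t=0.312 of its height the radius interpolates to r₁+(r₂−r₁)t = 5.562, giving a regular 12-gon of that circumradius; After the difference (first − rest): starting from the 30×4 cube, the cone at (0.5, 2.5) partially overlaps it — only the 23.11 mm² overlap (of its 92.82 mm²) is removed, clipping the outline — 1 connected region. The outline is a single polygon with 5 vertices. Extrusion per mm of travel: 0.4 × 0.24 / (π × 0.875²) = 0.039912. Accumulating E over each segment gives final E = 2.2786.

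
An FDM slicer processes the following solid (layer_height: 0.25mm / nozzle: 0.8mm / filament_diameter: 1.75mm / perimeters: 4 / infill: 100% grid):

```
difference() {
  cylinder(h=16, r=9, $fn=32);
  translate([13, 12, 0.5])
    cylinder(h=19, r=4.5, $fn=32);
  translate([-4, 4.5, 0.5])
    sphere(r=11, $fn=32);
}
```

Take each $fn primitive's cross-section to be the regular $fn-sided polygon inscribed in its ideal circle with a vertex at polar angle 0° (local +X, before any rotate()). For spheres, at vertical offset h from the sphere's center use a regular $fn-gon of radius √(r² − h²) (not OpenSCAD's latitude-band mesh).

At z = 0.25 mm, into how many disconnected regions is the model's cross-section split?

1

At z = 0.25 mm: the r=9 cylinder gives a regular 32-gon of circumradius 9 (constant along its height); the cylinder at (13, 12) is not intersected at this z (z outside [0.5, 19.5]); the r=11 sphere at (-4, 4.5) slices to a regular 32-gon of circumradius 10.997 (√(r²−h²) with h=0.25 from center); Taking the first minus the rest: starting from the r=9 cylinder, the r=11 sphere at (-4, 4.5) partially overlaps it — only the 190.09 mm² overlap (of its 377.50 mm²) is removed, clipping the outline — 1 connected region. The result has 1 disconnected region.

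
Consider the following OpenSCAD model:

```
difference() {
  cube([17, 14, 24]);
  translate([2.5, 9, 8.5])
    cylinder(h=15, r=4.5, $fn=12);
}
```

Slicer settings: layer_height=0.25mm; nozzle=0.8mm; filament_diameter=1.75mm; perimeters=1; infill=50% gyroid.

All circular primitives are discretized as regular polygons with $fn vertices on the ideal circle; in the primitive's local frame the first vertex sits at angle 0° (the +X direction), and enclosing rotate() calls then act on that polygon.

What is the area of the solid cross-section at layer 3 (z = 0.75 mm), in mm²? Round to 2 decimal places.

238.00 mm²

At z = 0.75 mm: the cube is present — its section is the full 17×14 rectangle (area 238.00 mm²); the cylinder at (2.5, 9) is not intersected at this z (z outside [8.5, 23.5]); Taking the first minus the rest: none of the subtracted shapes is present at this height, so the 17×14 cube is unchanged — area = 238.00 mm². Overall, the cross-section is a single solid region. Net area = 238.00 mm².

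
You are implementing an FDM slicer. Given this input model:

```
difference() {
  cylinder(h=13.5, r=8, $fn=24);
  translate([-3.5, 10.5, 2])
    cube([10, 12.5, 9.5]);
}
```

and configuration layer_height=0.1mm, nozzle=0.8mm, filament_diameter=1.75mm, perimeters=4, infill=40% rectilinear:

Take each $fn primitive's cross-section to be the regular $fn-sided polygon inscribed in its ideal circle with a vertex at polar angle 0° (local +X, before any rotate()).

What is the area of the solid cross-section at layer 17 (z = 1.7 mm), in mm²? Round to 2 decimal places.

At z = 1.7 mm: the r=8 cylinder gives a regular 24-gon of circumradius 8 (constant along its height) (area = (24/2)·8.000²·sin(360°/24) = 198.77 mm²); the cube at (-3.5, 10.5) is not intersected at this z (z outside [2, 11.5]); Subtracting the remaining from the first: none of the subtracted shapes is present at this height, so the r=8 cylinder is unchanged — area = 198.77 mm². Overall, the cross-section is a single solid region. Net area = 198.77 mm².

198.77 mm²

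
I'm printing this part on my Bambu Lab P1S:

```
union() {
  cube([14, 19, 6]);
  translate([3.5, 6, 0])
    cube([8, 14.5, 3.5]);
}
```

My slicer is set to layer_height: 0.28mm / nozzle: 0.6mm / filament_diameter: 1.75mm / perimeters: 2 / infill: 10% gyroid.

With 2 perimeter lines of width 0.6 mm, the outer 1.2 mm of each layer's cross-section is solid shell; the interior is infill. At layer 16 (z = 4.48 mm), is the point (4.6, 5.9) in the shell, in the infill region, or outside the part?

At z = 4.48 mm: the 14×19 cube contributes its full rectangle; the cube at (3.5, 6) does not reach this height (z outside [0, 3.5]); Taking the union: only the 14×19 cube is present, so the union is just that shape — 1 connected region. Overall, the cross-section is a single solid region. The nearest boundary edge runs (0.00, 19.00)→(0.00, 0.00); distance from the point to it = 4.60 mm. The point is inside the cross-section and 4.60 mm from the nearest boundary — more than the 1.2 mm shell width (2 × 0.6), so it's in the infill interior.

infill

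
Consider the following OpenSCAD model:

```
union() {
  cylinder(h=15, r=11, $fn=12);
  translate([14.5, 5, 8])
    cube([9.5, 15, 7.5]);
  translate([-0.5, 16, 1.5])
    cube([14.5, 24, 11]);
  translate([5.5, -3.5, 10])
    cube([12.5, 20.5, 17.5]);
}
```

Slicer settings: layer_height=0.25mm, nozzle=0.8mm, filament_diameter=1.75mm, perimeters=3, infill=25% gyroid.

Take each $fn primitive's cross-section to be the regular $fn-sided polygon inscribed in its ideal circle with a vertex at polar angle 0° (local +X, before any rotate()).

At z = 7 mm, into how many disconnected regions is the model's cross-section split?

At z = 7 mm: the r=11 cylinder contributes a regular 12-gon of circumradius 11; the cube at (14.5, 5) does not reach this height (z outside [8, 15.5]); the cube at (-0.5, 16) is present — its section is the full 14.5×24 rectangle; the cube at (5.5, -3.5) is not intersected at this z (z outside [10, 27.5]); Merging all regions: the 2 present regions are separate (no shared area or edge), so areas and boundary lengths simply add and each stays a separate island — 2 connected regions. The result has 2 disconnected regions.

2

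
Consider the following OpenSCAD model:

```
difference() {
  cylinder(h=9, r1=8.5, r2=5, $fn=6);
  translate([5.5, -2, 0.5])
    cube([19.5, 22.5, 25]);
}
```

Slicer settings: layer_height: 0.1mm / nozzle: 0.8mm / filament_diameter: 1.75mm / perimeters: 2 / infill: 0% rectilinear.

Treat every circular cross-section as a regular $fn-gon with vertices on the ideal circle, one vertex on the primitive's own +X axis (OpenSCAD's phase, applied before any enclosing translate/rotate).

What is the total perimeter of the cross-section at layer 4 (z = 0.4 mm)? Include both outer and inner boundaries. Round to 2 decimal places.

50.07 mm

At z = 0.4 mm: the cone (r1=8.5→r2=5) has section circumradius 8.344 here — a regular 6-gon (perimeter = 2·6·8.344·sin(180°/6) = 50.07 mm); the cube at (5.5, -2) is absent (z outside [0.5, 25.5]); Taking the first minus the rest: none of the subtracted shapes is present at this height, so the cone is unchanged — boundary = 50.07 mm. Overall, the cross-section is a single solid region. Total boundary length (outer) = 50.07 mm.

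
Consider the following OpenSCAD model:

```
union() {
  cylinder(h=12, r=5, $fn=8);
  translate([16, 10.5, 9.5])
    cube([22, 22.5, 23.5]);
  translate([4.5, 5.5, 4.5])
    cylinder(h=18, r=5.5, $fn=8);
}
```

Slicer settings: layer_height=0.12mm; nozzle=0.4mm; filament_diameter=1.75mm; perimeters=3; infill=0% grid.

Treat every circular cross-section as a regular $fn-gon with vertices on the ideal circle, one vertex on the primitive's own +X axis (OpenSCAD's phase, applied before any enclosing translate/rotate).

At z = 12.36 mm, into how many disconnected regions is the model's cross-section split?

2

At z = 12.36 mm: the cylinder does not reach this height (z outside [0, 12]); the 22×22.5 cube at (16, 10.5) contributes its full rectangle; the r=5.5 cylinder at (4.5, 5.5) gives a regular 8-gon of circumradius 5.5 (constant along its height); Taking the union: the 2 present regions are separate (no shared area or edge), so areas and boundary lengths simply add and each stays a separate island — 2 connected regions. The result has 2 disconnected regions.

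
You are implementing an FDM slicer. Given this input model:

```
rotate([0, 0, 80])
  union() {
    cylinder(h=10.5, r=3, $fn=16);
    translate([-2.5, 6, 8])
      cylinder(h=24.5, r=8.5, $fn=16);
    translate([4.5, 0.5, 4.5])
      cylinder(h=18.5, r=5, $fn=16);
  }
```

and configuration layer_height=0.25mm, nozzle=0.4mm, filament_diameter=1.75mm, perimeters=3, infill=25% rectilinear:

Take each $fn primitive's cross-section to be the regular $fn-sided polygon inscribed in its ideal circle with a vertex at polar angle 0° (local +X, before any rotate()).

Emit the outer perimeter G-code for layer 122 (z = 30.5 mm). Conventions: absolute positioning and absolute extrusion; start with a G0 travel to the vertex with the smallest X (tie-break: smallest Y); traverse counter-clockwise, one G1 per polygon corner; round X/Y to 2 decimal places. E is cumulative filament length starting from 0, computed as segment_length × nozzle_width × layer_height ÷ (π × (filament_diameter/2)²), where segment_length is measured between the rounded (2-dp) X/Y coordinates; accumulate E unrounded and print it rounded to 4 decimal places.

G0 X-14.71 Y0.06 Z30.50
G1 X-14.64 Y-3.26 E0.1381
G1 X-13.31 Y-6.30 E0.2760
G1 X-10.91 Y-8.59 E0.4139
G1 X-7.82 Y-9.79 E0.5517
G1 X-4.50 Y-9.72 E0.6898
G1 X-1.47 Y-8.38 E0.8275
G1 X0.83 Y-5.99 E0.9654
G1 X2.03 Y-2.90 E1.1033
G1 X1.96 Y0.42 E1.2413
G1 X0.62 Y3.46 E1.3794
G1 X-1.78 Y5.75 E1.5174
G1 X-4.87 Y6.95 E1.6552
G1 X-8.18 Y6.88 E1.7928
G1 X-11.22 Y5.54 E1.9309
G1 X-13.51 Y3.15 E2.0686
G1 X-14.71 Y0.06 E2.2064

At z = 30.5 mm: the cylinder is absent (z outside [0, 10.5]); the r=8.5 cylinder at (-2.5, 6) contributes a regular 16-gon of circumradius 8.5; the cylinder at (4.5, 0.5) is not intersected at this z (z outside [4.5, 23]); Combining (union): only the r=8.5 cylinder at (-2.5, 6) is present, so the union is just that shape — 1 connected region; (whole slice rotated 80° about Z — lengths, areas and connectivity unchanged). The outline is a single polygon with 16 vertices. Extrusion per mm of travel: 0.4 × 0.25 / (π × 0.875²) = 0.041575. Accumulating E over each segment gives final E = 2.2064.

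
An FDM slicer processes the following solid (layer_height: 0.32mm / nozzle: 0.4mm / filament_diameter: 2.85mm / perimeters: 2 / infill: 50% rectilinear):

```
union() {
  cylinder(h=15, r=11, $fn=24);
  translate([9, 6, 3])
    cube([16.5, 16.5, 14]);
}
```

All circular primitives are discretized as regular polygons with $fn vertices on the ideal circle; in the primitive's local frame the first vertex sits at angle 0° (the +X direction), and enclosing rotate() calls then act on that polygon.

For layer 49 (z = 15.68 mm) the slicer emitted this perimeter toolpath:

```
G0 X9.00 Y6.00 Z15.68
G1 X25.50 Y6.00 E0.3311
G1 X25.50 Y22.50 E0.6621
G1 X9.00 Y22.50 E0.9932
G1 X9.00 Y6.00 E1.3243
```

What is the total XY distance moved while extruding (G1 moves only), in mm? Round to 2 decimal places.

66.00 mm

Sum the Euclidean lengths of each G1 segment: total = 66.00 mm.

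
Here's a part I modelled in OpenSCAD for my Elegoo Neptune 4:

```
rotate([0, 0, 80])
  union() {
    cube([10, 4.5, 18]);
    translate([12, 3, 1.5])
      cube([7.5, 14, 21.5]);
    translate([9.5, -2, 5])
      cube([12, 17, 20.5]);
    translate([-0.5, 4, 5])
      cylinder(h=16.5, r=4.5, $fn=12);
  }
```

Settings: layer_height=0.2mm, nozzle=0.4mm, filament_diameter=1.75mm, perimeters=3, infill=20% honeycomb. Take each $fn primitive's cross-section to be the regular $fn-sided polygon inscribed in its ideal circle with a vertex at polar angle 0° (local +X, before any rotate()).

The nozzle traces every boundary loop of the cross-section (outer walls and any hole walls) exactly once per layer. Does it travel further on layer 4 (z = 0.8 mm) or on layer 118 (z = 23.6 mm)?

layer 118 (z = 23.6 mm)

Layer 4 (z = 0.8): the 10×4.5 cube contributes its full rectangle (perimeter 29.00 mm); the cube at (12, 3) does not reach this height (z outside [1.5, 23]); the cube at (9.5, -2) does not reach this height (z outside [5, 25.5]); the cylinder at (-0.5, 4) does not reach this height (z outside [5, 21.5]); Taking the union: only the 10×4.5 cube is present, so the union is just that shape — boundary = 29.00 mm; (whole slice rotated 80° about Z — lengths, areas and connectivity unchanged). So its perimeter = 29.00 mm. Layer 118 (z = 23.6): the cube does not reach this height (z outside [0, 18]); the cube at (12, 3) does not reach this height (z outside [1.5, 23]); the cube at (9.5, -2) (footprint 12×17) is included at this height (perimeter 58.00 mm); the cylinder at (-0.5, 4) is not intersected at this z (z outside [5, 21.5]); Combining (union): only the 12×17 cube at (9.5, -2) is present, so the union is just that shape — boundary = 58.00 mm; (whole slice rotated 80° about Z — lengths, areas and connectivity unchanged). So its perimeter = 58.00 mm. Layer 118 is larger (58.00 vs 29.00 mm).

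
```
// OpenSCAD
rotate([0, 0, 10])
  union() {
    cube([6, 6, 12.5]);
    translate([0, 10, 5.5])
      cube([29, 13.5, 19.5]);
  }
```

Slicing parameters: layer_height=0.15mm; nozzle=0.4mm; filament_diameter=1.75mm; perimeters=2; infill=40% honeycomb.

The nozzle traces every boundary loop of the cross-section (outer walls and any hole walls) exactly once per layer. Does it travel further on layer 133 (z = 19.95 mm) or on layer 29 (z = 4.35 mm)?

layer 133 (z = 19.95 mm)

Layer 133 (z = 19.95): the cube is not intersected at this z (z outside [0, 12.5]); the 29×13.5 cube at (0, 10) contributes its full rectangle (perimeter 85.00 mm); Merging all regions: only the 29×13.5 cube at (0, 10) is present, so the union is just that shape — boundary = 85.00 mm; (rotated 10° about Z; rotation is an isometry so areas/perimeters/island counts are preserved). So its perimeter = 85.00 mm. Layer 29 (z = 4.35): the cube is present — its section is the full 6×6 rectangle (perimeter 24.00 mm); the cube at (0, 10) does not reach this height (z outside [5.5, 25]); Combining (union): only the 6×6 cube is present, so the union is just that shape — boundary = 24.00 mm; (whole slice rotated 10° about Z — lengths, areas and connectivity unchanged). So its perimeter = 24.00 mm. Layer 133 is larger (85.00 vs 24.00 mm).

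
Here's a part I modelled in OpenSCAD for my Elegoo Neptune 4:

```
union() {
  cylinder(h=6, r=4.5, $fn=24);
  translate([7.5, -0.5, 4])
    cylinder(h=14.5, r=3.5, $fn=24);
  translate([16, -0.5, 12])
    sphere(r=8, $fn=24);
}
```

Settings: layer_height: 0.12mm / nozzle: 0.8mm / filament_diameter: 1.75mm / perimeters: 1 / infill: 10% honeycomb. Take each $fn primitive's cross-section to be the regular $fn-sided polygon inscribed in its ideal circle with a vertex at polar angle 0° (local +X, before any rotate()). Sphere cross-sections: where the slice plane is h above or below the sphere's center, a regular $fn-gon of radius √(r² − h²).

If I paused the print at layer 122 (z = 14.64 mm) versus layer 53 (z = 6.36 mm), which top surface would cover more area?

Layer 122 (z = 14.64): the cylinder does not reach this height (z outside [0, 6]); the r=3.5 cylinder at (7.5, -0.5) contributes a regular 24-gon of circumradius 3.5 (area = (24/2)·3.500²·sin(360°/24) = 38.05 mm²); the sphere at (16, -0.5): section is a regular 24-gon, circumradius = √(r²−h²) = √(8²−2.64²) = 7.552 (area = (24/2)·7.552²·sin(360°/24) = 177.13 mm²); Merging all regions: the regions partially overlap — summed areas 215.17 mm² minus the doubly-counted overlap 10.71 mm² gives 204.47 mm² — area = 204.47 mm². So its area = 204.47 mm². Layer 53 (z = 6.36): the cylinder is absent (z outside [0, 6]); the r=3.5 cylinder at (7.5, -0.5) contributes a regular 24-gon of circumradius 3.5 (area = (24/2)·3.500²·sin(360°/24) = 38.05 mm²); the sphere at (16, -0.5): section is a regular 24-gon, circumradius = √(r²−h²) = √(8²−5.64²) = 5.674 (area = (24/2)·5.674²·sin(360°/24) = 99.98 mm²); Combining (union): the regions partially overlap — summed areas 138.02 mm² minus the doubly-counted overlap 1.34 mm² gives 136.68 mm² — area = 136.68 mm². So its area = 136.68 mm². Layer 122 is larger (204.47 vs 136.68 mm²).

layer 122 (z = 14.64 mm)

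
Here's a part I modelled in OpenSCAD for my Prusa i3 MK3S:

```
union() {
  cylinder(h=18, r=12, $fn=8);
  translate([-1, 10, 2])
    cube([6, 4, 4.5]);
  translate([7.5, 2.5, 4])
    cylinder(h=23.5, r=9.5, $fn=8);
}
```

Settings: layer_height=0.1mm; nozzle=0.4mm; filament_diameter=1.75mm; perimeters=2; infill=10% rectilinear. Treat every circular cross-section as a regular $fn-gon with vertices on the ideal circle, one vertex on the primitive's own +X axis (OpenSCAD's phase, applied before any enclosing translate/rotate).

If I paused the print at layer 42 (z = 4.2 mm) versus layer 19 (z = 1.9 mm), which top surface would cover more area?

Layer 42 (z = 4.2): the r=12 cylinder contributes a regular 8-gon of circumradius 12 (area = (8/2)·12.000²·sin(360°/8) = 407.29 mm²); the cube at (-1, 10) is present — its section is the full 6×4 rectangle (area 24.00 mm²); the cylinder at (7.5, 2.5): section is a regular 8-gon, circumradius r=9.5 (area = (8/2)·9.500²·sin(360°/8) = 255.27 mm²); Combining (union): the regions partially overlap — summed areas 686.56 mm² minus the doubly-counted overlap 173.25 mm² gives 513.30 mm² — area = 513.30 mm². So its area = 513.30 mm². Layer 19 (z = 1.9): the r=12 cylinder contributes a regular 8-gon of circumradius 12 (area = (8/2)·12.000²·sin(360°/8) = 407.29 mm²); the cube at (-1, 10) is not intersected at this z (z outside [2, 6.5]); the cylinder at (7.5, 2.5) does not reach this height (z outside [4, 27.5]); Combining (union): only the r=12 cylinder is present, so the union is just that shape — area = 407.29 mm². So its area = 407.29 mm². Layer 42 is larger (513.30 vs 407.29 mm²).

layer 42 (z = 4.2 mm)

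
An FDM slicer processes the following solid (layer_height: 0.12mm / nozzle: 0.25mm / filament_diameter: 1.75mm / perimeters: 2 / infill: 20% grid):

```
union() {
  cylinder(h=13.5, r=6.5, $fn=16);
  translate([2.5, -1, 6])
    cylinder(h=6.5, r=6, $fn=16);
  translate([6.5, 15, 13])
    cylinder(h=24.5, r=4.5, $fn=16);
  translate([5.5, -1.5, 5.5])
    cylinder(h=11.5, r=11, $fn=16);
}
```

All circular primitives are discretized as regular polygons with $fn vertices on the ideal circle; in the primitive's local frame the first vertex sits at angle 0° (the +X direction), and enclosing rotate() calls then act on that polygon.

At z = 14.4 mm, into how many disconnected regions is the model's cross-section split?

At z = 14.4 mm: the cylinder does not reach this height (z outside [0, 13.5]); the cylinder at (2.5, -1) does not reach this height (z outside [6, 12.5]); the cylinder at (6.5, 15): section is a regular 16-gon, circumradius r=4.5; the r=11 cylinder at (5.5, -1.5) contributes a regular 16-gon of circumradius 11; Merging all regions: the 2 present regions are separate (no shared area or edge), so areas and boundary lengths simply add and each stays a separate island — 2 connected regions. The result has 2 disconnected regions.

2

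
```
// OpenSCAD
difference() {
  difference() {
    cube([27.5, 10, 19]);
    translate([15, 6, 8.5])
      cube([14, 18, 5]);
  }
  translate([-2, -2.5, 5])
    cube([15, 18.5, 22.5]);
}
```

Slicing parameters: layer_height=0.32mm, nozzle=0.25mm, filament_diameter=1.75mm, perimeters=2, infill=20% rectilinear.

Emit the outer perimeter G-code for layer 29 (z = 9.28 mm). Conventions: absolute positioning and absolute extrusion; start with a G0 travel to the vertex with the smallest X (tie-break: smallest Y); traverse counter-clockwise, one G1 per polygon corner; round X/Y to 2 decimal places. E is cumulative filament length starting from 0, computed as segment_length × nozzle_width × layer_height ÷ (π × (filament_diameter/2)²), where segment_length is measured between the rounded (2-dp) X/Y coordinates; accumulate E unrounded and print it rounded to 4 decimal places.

At z = 9.28 mm: the 27.5×10 cube contributes its full rectangle; the cube at (15, 6) is present — its section is the full 14×18 rectangle; Subtracting the remaining from the first: starting from the 27.5×10 cube, the 14×18 cube at (15, 6) partially overlaps it — only the 50.00 mm² overlap (of its 252.00 mm²) is removed, clipping the outline — 1 connected region; the 15×18.5 cube at (-2, -2.5) contributes its full rectangle; Taking the first minus the rest: starting from the result so far, the 15×18.5 cube at (-2, -2.5) partially overlaps it — only the 130.00 mm² overlap (of its 277.50 mm²) is removed, clipping the outline — 1 connected region. The outline is a single polygon with 6 vertices. Extrusion per mm of travel: 0.25 × 0.32 / (π × 0.875²) = 0.033260. Accumulating E over each segment gives final E = 1.6297.

G0 X13.00 Y0.00 Z9.28
G1 X27.50 Y0.00 E0.4823
G1 X27.50 Y6.00 E0.6818
G1 X15.00 Y6.00 E1.0976
G1 X15.00 Y10.00 E1.2306
G1 X13.00 Y10.00 E1.2971
G1 X13.00 Y0.00 E1.6297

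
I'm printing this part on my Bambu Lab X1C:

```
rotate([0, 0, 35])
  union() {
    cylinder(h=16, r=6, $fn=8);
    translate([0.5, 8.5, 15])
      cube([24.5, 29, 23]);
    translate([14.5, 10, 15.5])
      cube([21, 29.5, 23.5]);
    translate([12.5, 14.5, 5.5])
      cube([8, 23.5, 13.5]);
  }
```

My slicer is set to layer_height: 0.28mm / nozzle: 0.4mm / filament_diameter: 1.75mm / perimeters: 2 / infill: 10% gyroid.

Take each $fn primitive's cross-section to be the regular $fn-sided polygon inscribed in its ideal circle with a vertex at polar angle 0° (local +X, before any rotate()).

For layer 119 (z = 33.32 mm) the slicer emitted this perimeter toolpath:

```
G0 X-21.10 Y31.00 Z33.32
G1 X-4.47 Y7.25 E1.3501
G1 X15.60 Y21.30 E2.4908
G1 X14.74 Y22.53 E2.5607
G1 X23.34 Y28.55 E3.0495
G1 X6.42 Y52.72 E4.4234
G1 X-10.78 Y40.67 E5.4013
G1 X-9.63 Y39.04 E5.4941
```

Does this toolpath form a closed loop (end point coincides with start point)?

Start point (G0): (-21.10, 31.00). End point (last G1): the path does not return to the start — open.

no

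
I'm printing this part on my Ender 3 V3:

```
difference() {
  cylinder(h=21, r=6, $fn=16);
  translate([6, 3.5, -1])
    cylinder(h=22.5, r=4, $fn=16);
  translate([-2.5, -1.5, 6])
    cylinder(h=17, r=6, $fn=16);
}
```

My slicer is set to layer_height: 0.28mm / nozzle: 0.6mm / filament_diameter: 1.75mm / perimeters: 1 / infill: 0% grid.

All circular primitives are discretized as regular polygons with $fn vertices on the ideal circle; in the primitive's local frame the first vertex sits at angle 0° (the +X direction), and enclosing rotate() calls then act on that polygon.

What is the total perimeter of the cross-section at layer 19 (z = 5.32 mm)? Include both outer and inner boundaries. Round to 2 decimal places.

At z = 5.32 mm: the cylinder: section is a regular 16-gon, circumradius r=6 (perimeter = 2·16·6.000·sin(180°/16) = 37.46 mm); the cylinder at (6, 3.5): section is a regular 16-gon, circumradius r=4 (perimeter = 2·16·4.000·sin(180°/16) = 24.97 mm); the cylinder at (-2.5, -1.5) is not intersected at this z (z outside [6, 23]); After the difference (first − rest): starting from the r=6 cylinder, the r=4 cylinder at (6, 3.5) partially overlaps it — only the 13.72 mm² overlap (of its 48.98 mm²) is removed, clipping the outline — boundary = 38.36 mm. Overall, the cross-section is a single solid region. Total boundary length (outer) = 38.36 mm.

38.36 mm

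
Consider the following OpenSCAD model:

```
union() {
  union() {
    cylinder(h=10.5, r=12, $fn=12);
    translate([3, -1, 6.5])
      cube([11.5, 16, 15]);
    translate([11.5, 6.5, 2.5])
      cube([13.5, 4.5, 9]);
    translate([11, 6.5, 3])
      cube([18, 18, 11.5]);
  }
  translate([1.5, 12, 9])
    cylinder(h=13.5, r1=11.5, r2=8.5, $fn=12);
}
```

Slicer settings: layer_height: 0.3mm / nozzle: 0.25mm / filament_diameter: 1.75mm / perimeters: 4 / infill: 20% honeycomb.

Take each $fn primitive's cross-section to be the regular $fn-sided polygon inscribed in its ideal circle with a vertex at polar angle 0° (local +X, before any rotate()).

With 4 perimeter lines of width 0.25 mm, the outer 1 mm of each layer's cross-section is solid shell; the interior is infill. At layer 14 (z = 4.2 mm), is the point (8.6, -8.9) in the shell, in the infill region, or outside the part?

At z = 4.2 mm: the r=12 cylinder gives a regular 12-gon of circumradius 12 (constant along its height); the cube at (3, -1) is absent (z outside [6.5, 21.5]); the cube at (11.5, 6.5) is present — its section is the full 13.5×4.5 rectangle; the cube at (11, 6.5) is present — its section is the full 18×18 rectangle; Taking the union: the regions partially overlap (shared area 60.75 mm²), so overlapping operands fuse into one piece — 2 connected regions; the cone at (1.5, 12) does not reach this height (z outside [9, 22.5]); Merging all regions: only the result so far is present, so the union is just that shape — 2 connected regions. Overall, the cross-section has 2 separate islands. The nearest boundary edge runs (10.39, -6.00)→(6.00, -10.39); distance from the point to it = 0.78 mm. The point is not inside any of the regions above, so it lies outside the cross-section (0.78 mm from the nearest boundary).

outside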